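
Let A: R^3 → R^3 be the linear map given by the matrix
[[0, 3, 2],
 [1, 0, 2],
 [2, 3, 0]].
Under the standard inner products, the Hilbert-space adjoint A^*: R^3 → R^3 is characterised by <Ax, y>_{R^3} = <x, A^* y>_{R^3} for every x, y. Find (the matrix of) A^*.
A^* = A^T =
[[0, 1, 2],
 [3, 0, 3],
 [2, 2, 0]]

For real matrices with standard dot products, the defining identity <Ax, y> = <x, A^* y> gives (Ax)^T y = x^T (A^*) y, i.e. x^T A^T y = x^T (A^*) y. Since this holds for all x, y, we must have A^* = A^T. Therefore
A^* =
[[0, 1, 2],
 [3, 0, 3],
 [2, 2, 0]].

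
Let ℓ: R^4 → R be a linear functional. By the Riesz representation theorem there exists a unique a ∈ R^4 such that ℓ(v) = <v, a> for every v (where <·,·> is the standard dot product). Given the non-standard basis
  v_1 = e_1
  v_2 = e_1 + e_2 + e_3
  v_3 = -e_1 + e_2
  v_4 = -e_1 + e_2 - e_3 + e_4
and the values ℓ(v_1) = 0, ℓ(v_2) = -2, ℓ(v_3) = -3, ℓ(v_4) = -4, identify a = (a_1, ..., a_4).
a = (0, -3, 1, 0)

Write a = (a_1, ..., a_4) in the standard basis. For each basis vector v_i, ℓ(v_i) = <v_i, a> is a linear equation in the a_j's. Collect the n equations into a matrix system V a = ℓ, where row i of V is v_i (expressed in the standard basis). Since V is invertible (lower-triangular with 1s on the diagonal, up to permutation), solve by back-substitution:
  V =
[[1, 0, 0, 0],
 [1, 1, 1, 0],
 [-1, 1, 0, 0],
 [-1, 1, -1, 1]]
  V a = (0, -2, -3, -4)
Solving gives a = (0, -3, 1, 0).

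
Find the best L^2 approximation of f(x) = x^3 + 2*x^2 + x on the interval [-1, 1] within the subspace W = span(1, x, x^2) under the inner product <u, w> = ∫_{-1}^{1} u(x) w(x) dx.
g(x) = 2*x^2 + 8*x/5

The best approximation g ∈ W is the orthogonal projection of f onto W. Writing g = a_0 + a_1 x + a_2 x^2, the coefficients solve the normal equations G · a = b where
  G_{ij} = <φ_i, φ_j> and b_i = <f, φ_i>, with φ_0 = 1, φ_1 = x, φ_2 = x^2.
G =
  [2, 0, 2/3]
  [0, 2/3, 0]
  [2/3, 0, 2/5],
b = (4/3, 16/15, 4/5).
Solving gives a_0 = 0, a_1 = 8/5, a_2 = 2, so
  g(x) = 2*x^2 + 8*x/5.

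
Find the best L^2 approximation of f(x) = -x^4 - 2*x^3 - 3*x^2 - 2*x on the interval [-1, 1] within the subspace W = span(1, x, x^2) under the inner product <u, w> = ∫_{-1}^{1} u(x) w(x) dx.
g(x) = -27*x^2/7 - 16*x/5 + 3/35

The best approximation g ∈ W is the orthogonal projection of f onto W. Writing g = a_0 + a_1 x + a_2 x^2, the coefficients solve the normal equations G · a = b where
  G_{ij} = <φ_i, φ_j> and b_i = <f, φ_i>, with φ_0 = 1, φ_1 = x, φ_2 = x^2.
G =
  [2, 0, 2/3]
  [0, 2/3, 0]
  [2/3, 0, 2/5],
b = (-12/5, -32/15, -52/35).
Solving gives a_0 = 3/35, a_1 = -16/5, a_2 = -27/7, so
  g(x) = -27*x^2/7 - 16*x/5 + 3/35.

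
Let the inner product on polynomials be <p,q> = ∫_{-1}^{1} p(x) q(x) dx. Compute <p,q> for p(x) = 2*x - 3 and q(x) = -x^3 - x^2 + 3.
<p,q> = -84/5

Expand the product: p(x)·q(x) = -2*x^4 + x^3 + 3*x^2 + 6*x - 9.
∫_{-1}^{1} of each monomial x^k gives [2/(k+1) if k even, 0 if k odd]. Integrating term-by-term (or equivalently evaluating the antiderivative F(x) = -2*x^5/5 + x^4/4 + x^3 + 3*x^2 - 9*x at the endpoints):
  F(1) − F(−1) = -103/20 − (233/20) = -84/5.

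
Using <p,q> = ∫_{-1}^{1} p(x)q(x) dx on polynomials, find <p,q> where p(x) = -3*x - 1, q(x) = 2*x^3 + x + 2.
<p,q> = -42/5

Expand the product: p(x)·q(x) = -6*x^4 - 2*x^3 - 3*x^2 - 7*x - 2.
∫_{-1}^{1} of each monomial x^k gives [2/(k+1) if k even, 0 if k odd]. Integrating term-by-term (or equivalently evaluating the antiderivative F(x) = -6*x^5/5 - x^4/2 - x^3 - 7*x^2/2 - 2*x at the endpoints):
  F(1) − F(−1) = -41/5 − (1/5) = -42/5.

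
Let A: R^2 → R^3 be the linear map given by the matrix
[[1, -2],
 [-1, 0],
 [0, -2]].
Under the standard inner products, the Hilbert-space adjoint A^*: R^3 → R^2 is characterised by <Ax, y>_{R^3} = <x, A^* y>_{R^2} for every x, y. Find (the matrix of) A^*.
A^* = A^T =
[[1, -1, 0],
 [-2, 0, -2]]

For real matrices with standard dot products, the defining identity <Ax, y> = <x, A^* y> gives (Ax)^T y = x^T (A^*) y, i.e. x^T A^T y = x^T (A^*) y. Since this holds for all x, y, we must have A^* = A^T. Therefore
A^* =
[[1, -1, 0],
 [-2, 0, -2]].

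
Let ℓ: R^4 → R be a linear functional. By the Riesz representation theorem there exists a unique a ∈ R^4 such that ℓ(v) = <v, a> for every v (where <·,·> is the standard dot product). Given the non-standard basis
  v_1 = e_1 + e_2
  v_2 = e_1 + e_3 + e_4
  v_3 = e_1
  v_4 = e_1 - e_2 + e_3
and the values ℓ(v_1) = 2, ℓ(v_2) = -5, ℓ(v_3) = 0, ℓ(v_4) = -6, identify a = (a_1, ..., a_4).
a = (0, 2, -4, -1)

Write a = (a_1, ..., a_4) in the standard basis. For each basis vector v_i, ℓ(v_i) = <v_i, a> is a linear equation in the a_j's. Collect the n equations into a matrix system V a = ℓ, where row i of V is v_i (expressed in the standard basis). Since V is invertible (lower-triangular with 1s on the diagonal, up to permutation), solve by back-substitution:
  V =
[[1, 1, 0, 0],
 [1, 0, 1, 1],
 [1, 0, 0, 0],
 [1, -1, 1, 0]]
  V a = (2, -5, 0, -6)
Solving gives a = (0, 2, -4, -1).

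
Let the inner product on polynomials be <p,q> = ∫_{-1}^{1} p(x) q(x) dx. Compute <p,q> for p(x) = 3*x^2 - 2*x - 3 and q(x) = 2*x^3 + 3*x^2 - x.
<p,q> = -8/3

Expand the product: p(x)·q(x) = 6*x^5 + 5*x^4 - 15*x^3 - 7*x^2 + 3*x.
∫_{-1}^{1} of each monomial x^k gives [2/(k+1) if k even, 0 if k odd]. Integrating term-by-term (or equivalently evaluating the antiderivative F(x) = x^6 + x^5 - 15*x^4/4 - 7*x^3/3 + 3*x^2/2 at the endpoints):
  F(1) − F(−1) = -31/12 − (1/12) = -8/3.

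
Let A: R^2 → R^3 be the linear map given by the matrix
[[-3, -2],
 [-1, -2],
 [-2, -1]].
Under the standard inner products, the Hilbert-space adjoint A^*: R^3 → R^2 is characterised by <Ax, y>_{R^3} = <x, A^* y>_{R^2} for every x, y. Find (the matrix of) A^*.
A^* = A^T =
[[-3, -1, -2],
 [-2, -2, -1]]

For real matrices with standard dot products, the defining identity <Ax, y> = <x, A^* y> gives (Ax)^T y = x^T (A^*) y, i.e. x^T A^T y = x^T (A^*) y. Since this holds for all x, y, we must have A^* = A^T. Therefore
A^* =
[[-3, -1, -2],
 [-2, -2, -1]].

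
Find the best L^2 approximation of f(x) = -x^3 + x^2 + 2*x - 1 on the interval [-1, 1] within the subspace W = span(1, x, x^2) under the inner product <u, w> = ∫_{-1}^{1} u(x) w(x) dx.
g(x) = x^2 + 7*x/5 - 1

The best approximation g ∈ W is the orthogonal projection of f onto W. Writing g = a_0 + a_1 x + a_2 x^2, the coefficients solve the normal equations G · a = b where
  G_{ij} = <φ_i, φ_j> and b_i = <f, φ_i>, with φ_0 = 1, φ_1 = x, φ_2 = x^2.
G =
  [2, 0, 2/3]
  [0, 2/3, 0]
  [2/3, 0, 2/5],
b = (-4/3, 14/15, -4/15).
Solving gives a_0 = -1, a_1 = 7/5, a_2 = 1, so
  g(x) = x^2 + 7*x/5 - 1.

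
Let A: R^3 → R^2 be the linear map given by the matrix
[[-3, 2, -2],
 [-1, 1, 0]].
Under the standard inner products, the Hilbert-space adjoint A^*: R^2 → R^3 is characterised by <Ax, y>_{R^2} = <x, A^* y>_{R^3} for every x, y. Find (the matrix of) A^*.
A^* = A^T =
[[-3, -1],
 [2, 1],
 [-2, 0]]

For real matrices with standard dot products, the defining identity <Ax, y> = <x, A^* y> gives (Ax)^T y = x^T (A^*) y, i.e. x^T A^T y = x^T (A^*) y. Since this holds for all x, y, we must have A^* = A^T. Therefore
A^* =
[[-3, -1],
 [2, 1],
 [-2, 0]].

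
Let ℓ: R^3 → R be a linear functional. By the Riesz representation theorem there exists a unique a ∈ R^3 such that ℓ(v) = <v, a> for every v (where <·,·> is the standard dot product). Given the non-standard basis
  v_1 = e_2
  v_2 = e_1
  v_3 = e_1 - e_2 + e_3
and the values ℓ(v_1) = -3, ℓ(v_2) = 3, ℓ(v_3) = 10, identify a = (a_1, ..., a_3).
a = (3, -3, 4)

Write a = (a_1, ..., a_3) in the standard basis. For each basis vector v_i, ℓ(v_i) = <v_i, a> is a linear equation in the a_j's. Collect the n equations into a matrix system V a = ℓ, where row i of V is v_i (expressed in the standard basis). Since V is invertible (lower-triangular with 1s on the diagonal, up to permutation), solve by back-substitution:
  V =
[[0, 1, 0],
 [1, 0, 0],
 [1, -1, 1]]
  V a = (-3, 3, 10)
Solving gives a = (3, -3, 4).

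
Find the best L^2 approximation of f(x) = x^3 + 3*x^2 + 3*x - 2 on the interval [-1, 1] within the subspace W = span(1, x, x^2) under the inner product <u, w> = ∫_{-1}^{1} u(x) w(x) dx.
g(x) = 3*x^2 + 18*x/5 - 2

The best approximation g ∈ W is the orthogonal projection of f onto W. Writing g = a_0 + a_1 x + a_2 x^2, the coefficients solve the normal equations G · a = b where
  G_{ij} = <φ_i, φ_j> and b_i = <f, φ_i>, with φ_0 = 1, φ_1 = x, φ_2 = x^2.
G =
  [2, 0, 2/3]
  [0, 2/3, 0]
  [2/3, 0, 2/5],
b = (-2, 12/5, -2/15).
Solving gives a_0 = -2, a_1 = 18/5, a_2 = 3, so
  g(x) = 3*x^2 + 18*x/5 - 2.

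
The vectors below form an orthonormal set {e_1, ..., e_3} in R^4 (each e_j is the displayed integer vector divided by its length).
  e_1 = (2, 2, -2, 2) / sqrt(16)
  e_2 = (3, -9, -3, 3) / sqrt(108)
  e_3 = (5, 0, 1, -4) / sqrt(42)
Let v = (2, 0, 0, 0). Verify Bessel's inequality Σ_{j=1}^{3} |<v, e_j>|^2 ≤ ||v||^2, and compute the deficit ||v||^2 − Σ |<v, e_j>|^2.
Σ |<v, e_j>|^2 = 26/7; ||v||^2 = 4; deficit = 2/7

Write each e_j = u_j / sqrt(<u_j, u_j>) where u_j is the displayed integer vector. Then <v, e_j> = <v, u_j> / sqrt(<u_j, u_j>), so |<v, e_j>|^2 = <v, u_j>^2 / <u_j, u_j>.
Coefficients: <v, e_1> = 4/sqrt(16), <v, e_2> = 6/sqrt(108), <v, e_3> = 10/sqrt(42).
Square and sum: Σ |<v, e_j>|^2 = 26/7.
Compute ||v||^2 = v·v = 4.
Deficit = 4 − 26/7 = 2/7 ≥ 0, confirming Bessel's inequality. (The deficit equals ||v − Σ <v,e_j> e_j||^2, the squared distance from v to span{e_j}.)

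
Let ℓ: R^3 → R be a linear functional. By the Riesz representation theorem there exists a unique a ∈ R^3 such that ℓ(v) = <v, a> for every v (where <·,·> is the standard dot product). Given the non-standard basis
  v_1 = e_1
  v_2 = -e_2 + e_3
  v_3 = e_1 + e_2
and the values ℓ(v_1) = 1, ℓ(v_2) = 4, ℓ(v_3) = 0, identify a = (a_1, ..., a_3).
a = (1, -1, 3)

Write a = (a_1, ..., a_3) in the standard basis. For each basis vector v_i, ℓ(v_i) = <v_i, a> is a linear equation in the a_j's. Collect the n equations into a matrix system V a = ℓ, where row i of V is v_i (expressed in the standard basis). Since V is invertible (lower-triangular with 1s on the diagonal, up to permutation), solve by back-substitution:
  V =
[[1, 0, 0],
 [0, -1, 1],
 [1, 1, 0]]
  V a = (1, 4, 0)
Solving gives a = (1, -1, 3).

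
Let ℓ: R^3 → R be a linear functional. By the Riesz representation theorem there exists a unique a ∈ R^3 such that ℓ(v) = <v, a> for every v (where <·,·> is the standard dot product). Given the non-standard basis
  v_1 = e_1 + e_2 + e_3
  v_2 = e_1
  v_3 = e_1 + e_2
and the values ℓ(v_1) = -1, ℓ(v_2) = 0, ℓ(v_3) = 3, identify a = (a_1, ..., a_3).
a = (0, 3, -4)

Write a = (a_1, ..., a_3) in the standard basis. For each basis vector v_i, ℓ(v_i) = <v_i, a> is a linear equation in the a_j's. Collect the n equations into a matrix system V a = ℓ, where row i of V is v_i (expressed in the standard basis). Since V is invertible (lower-triangular with 1s on the diagonal, up to permutation), solve by back-substitution:
  V =
[[1, 1, 1],
 [1, 0, 0],
 [1, 1, 0]]
  V a = (-1, 0, 3)
Solving gives a = (0, 3, -4).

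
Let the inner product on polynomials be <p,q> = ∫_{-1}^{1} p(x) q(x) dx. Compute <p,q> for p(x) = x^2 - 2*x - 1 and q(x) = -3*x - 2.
<p,q> = 20/3

Expand the product: p(x)·q(x) = -3*x^3 + 4*x^2 + 7*x + 2.
∫_{-1}^{1} of each monomial x^k gives [2/(k+1) if k even, 0 if k odd]. Integrating term-by-term (or equivalently evaluating the antiderivative F(x) = -3*x^4/4 + 4*x^3/3 + 7*x^2/2 + 2*x at the endpoints):
  F(1) − F(−1) = 73/12 − (-7/12) = 20/3.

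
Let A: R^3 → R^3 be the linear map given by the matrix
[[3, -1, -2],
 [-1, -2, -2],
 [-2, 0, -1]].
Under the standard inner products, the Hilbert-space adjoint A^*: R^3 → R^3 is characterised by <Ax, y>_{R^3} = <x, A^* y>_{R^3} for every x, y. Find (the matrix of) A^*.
A^* = A^T =
[[3, -1, -2],
 [-1, -2, 0],
 [-2, -2, -1]]

For real matrices with standard dot products, the defining identity <Ax, y> = <x, A^* y> gives (Ax)^T y = x^T (A^*) y, i.e. x^T A^T y = x^T (A^*) y. Since this holds for all x, y, we must have A^* = A^T. Therefore
A^* =
[[3, -1, -2],
 [-1, -2, 0],
 [-2, -2, -1]].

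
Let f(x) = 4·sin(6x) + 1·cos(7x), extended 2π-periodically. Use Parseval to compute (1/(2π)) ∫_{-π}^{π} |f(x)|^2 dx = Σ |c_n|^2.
Σ |c_n|^2 = 17/2

Expand |f|^2 and use orthogonality of {sin(nx), cos(mx)} on [-π, π]:
  ∫_{-π}^{π} sin(nx)^2 dx = π, ∫ cos(mx)^2 dx = π, and cross terms integrate to 0.
So ∫_{-π}^{π} f(x)^2 dx = 4^2 · π + 1^2 · π = (16 + 1)π.
Divide by 2π: (16 + 1)/2 = 17/2.
By Parseval, this equals Σ |c_n|^2.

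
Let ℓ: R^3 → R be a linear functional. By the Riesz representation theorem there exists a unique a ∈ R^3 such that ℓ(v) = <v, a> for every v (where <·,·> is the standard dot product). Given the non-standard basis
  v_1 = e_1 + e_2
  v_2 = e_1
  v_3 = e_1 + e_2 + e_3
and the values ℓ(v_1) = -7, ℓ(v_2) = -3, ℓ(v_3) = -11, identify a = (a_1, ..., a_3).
a = (-3, -4, -4)

Write a = (a_1, ..., a_3) in the standard basis. For each basis vector v_i, ℓ(v_i) = <v_i, a> is a linear equation in the a_j's. Collect the n equations into a matrix system V a = ℓ, where row i of V is v_i (expressed in the standard basis). Since V is invertible (lower-triangular with 1s on the diagonal, up to permutation), solve by back-substitution:
  V =
[[1, 1, 0],
 [1, 0, 0],
 [1, 1, 1]]
  V a = (-7, -3, -11)
Solving gives a = (-3, -4, -4).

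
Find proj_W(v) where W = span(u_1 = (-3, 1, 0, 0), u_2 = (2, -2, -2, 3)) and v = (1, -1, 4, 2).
proj_W(v) = (90/73, -22/73, 12/73, -18/73)

Set up U = [u_1 | ... | u_2] ∈ R^(4×2). The projector onto W = col(U) is P = U (U^T U)^(-1) U^T.
Compute U^T U =
  [10, -8]
  [-8, 21],
and U^T v = (-4, 2).
Solve U^T U · c = U^T v for the coefficients: c = (-34/73, -6/73). The projection is proj_W(v) = U c.
Check: (v - proj_W(v)) · u_1 = 0  (should be 0).
Check: (v - proj_W(v)) · u_2 = 0  (should be 0).
Result: proj_W(v) = (90/73, -22/73, 12/73, -18/73).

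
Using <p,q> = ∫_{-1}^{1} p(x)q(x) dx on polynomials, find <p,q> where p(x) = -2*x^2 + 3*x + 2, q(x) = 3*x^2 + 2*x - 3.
<p,q> = -12/5

Expand the product: p(x)·q(x) = -6*x^4 + 5*x^3 + 18*x^2 - 5*x - 6.
∫_{-1}^{1} of each monomial x^k gives [2/(k+1) if k even, 0 if k odd]. Integrating term-by-term (or equivalently evaluating the antiderivative F(x) = -6*x^5/5 + 5*x^4/4 + 6*x^3 - 5*x^2/2 - 6*x at the endpoints):
  F(1) − F(−1) = -49/20 − (-1/20) = -12/5.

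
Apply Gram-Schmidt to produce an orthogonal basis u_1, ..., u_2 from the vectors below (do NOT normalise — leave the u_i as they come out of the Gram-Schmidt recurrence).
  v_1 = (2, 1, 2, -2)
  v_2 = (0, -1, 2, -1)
Orthogonal basis:
  u_1 = (2, 1, 2, -2)
  u_2 = (-10/13, -18/13, 16/13, -3/13)

Apply the Gram-Schmidt recurrence
  u_1 = v_1
  u_i = v_i − Σ_{j<i} ((v_i · u_j) / (u_j · u_j)) · u_j.

Step by step this gives:
  u_1 = (2, 1, 2, -2)
  u_2 = (-10/13, -18/13, 16/13, -3/13)

Orthogonality check:
  u_2 · u_1 = 0 (should be 0)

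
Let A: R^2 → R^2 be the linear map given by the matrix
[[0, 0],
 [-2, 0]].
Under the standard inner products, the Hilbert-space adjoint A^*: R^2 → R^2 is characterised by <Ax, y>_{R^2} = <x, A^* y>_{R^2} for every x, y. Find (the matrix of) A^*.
A^* = A^T =
[[0, -2],
 [0, 0]]

For real matrices with standard dot products, the defining identity <Ax, y> = <x, A^* y> gives (Ax)^T y = x^T (A^*) y, i.e. x^T A^T y = x^T (A^*) y. Since this holds for all x, y, we must have A^* = A^T. Therefore
A^* =
[[0, -2],
 [0, 0]].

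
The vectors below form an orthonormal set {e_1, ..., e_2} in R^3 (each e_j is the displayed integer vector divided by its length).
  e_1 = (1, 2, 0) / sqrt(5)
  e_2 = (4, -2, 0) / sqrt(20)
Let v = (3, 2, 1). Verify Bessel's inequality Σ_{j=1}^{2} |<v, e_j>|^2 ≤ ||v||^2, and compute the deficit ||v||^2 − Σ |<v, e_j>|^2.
Σ |<v, e_j>|^2 = 13; ||v||^2 = 14; deficit = 1

Write each e_j = u_j / sqrt(<u_j, u_j>) where u_j is the displayed integer vector. Then <v, e_j> = <v, u_j> / sqrt(<u_j, u_j>), so |<v, e_j>|^2 = <v, u_j>^2 / <u_j, u_j>.
Coefficients: <v, e_1> = 7/sqrt(5), <v, e_2> = 8/sqrt(20).
Square and sum: Σ |<v, e_j>|^2 = 13.
Compute ||v||^2 = v·v = 14.
Deficit = 14 − 13 = 1 ≥ 0, confirming Bessel's inequality. (The deficit equals ||v − Σ <v,e_j> e_j||^2, the squared distance from v to span{e_j}.)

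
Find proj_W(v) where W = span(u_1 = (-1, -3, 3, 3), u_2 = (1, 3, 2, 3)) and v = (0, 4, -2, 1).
proj_W(v) = (783/619, 2349/619, -434/619, -51/619)

Set up U = [u_1 | ... | u_2] ∈ R^(4×2). The projector onto W = col(U) is P = U (U^T U)^(-1) U^T.
Compute U^T U =
  [28, 5]
  [5, 23],
and U^T v = (-15, 11).
Solve U^T U · c = U^T v for the coefficients: c = (-400/619, 383/619). The projection is proj_W(v) = U c.
Check: (v - proj_W(v)) · u_1 = 0  (should be 0).
Check: (v - proj_W(v)) · u_2 = 0  (should be 0).
Result: proj_W(v) = (783/619, 2349/619, -434/619, -51/619).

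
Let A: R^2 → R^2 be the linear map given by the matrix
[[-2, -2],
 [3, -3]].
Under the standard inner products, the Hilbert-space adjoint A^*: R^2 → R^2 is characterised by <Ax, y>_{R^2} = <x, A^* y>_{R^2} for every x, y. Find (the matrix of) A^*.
A^* = A^T =
[[-2, 3],
 [-2, -3]]

For real matrices with standard dot products, the defining identity <Ax, y> = <x, A^* y> gives (Ax)^T y = x^T (A^*) y, i.e. x^T A^T y = x^T (A^*) y. Since this holds for all x, y, we must have A^* = A^T. Therefore
A^* =
[[-2, 3],
 [-2, -3]].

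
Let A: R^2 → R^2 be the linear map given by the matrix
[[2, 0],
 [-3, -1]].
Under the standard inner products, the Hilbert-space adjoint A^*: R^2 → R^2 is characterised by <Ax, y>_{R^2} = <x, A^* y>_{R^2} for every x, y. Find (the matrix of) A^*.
A^* = A^T =
[[2, -3],
 [0, -1]]

For real matrices with standard dot products, the defining identity <Ax, y> = <x, A^* y> gives (Ax)^T y = x^T (A^*) y, i.e. x^T A^T y = x^T (A^*) y. Since this holds for all x, y, we must have A^* = A^T. Therefore
A^* =
[[2, -3],
 [0, -1]].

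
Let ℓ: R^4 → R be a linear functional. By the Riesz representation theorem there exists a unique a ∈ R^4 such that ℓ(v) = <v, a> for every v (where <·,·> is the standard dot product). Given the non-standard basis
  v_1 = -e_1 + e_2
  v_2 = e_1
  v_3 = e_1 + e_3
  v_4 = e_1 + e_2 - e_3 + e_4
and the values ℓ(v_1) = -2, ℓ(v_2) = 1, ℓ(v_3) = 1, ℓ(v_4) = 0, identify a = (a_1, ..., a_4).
a = (1, -1, 0, 0)

Write a = (a_1, ..., a_4) in the standard basis. For each basis vector v_i, ℓ(v_i) = <v_i, a> is a linear equation in the a_j's. Collect the n equations into a matrix system V a = ℓ, where row i of V is v_i (expressed in the standard basis). Since V is invertible (lower-triangular with 1s on the diagonal, up to permutation), solve by back-substitution:
  V =
[[-1, 1, 0, 0],
 [1, 0, 0, 0],
 [1, 0, 1, 0],
 [1, 1, -1, 1]]
  V a = (-2, 1, 1, 0)
Solving gives a = (1, -1, 0, 0).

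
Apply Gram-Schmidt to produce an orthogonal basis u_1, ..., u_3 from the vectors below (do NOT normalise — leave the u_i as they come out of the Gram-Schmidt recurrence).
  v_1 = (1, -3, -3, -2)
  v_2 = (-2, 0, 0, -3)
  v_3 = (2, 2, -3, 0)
Orthogonal basis:
  u_1 = (1, -3, -3, -2)
  u_2 = (-50/23, 12/23, 12/23, -61/23)
  u_3 = (261/283, 809/283, -606/283, -174/283)

Apply the Gram-Schmidt recurrence
  u_1 = v_1
  u_i = v_i − Σ_{j<i} ((v_i · u_j) / (u_j · u_j)) · u_j.

Step by step this gives:
  u_1 = (1, -3, -3, -2)
  u_2 = (-50/23, 12/23, 12/23, -61/23)
  u_3 = (261/283, 809/283, -606/283, -174/283)

Orthogonality check:
  u_2 · u_1 = 0 (should be 0)
  u_3 · u_1 = 0 (should be 0)
  u_3 · u_2 = 0 (should be 0)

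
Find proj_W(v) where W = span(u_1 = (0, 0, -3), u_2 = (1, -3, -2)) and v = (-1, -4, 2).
proj_W(v) = (11/10, -33/10, 2)

Set up U = [u_1 | ... | u_2] ∈ R^(3×2). The projector onto W = col(U) is P = U (U^T U)^(-1) U^T.
Compute U^T U =
  [9, 6]
  [6, 14],
and U^T v = (-6, 7).
Solve U^T U · c = U^T v for the coefficients: c = (-7/5, 11/10). The projection is proj_W(v) = U c.
Check: (v - proj_W(v)) · u_1 = 0  (should be 0).
Check: (v - proj_W(v)) · u_2 = 0  (should be 0).
Result: proj_W(v) = (11/10, -33/10, 2).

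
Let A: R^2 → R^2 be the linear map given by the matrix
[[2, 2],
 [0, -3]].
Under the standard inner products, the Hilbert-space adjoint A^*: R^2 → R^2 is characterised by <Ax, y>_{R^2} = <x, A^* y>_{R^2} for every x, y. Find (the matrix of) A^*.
A^* = A^T =
[[2, 0],
 [2, -3]]

For real matrices with standard dot products, the defining identity <Ax, y> = <x, A^* y> gives (Ax)^T y = x^T (A^*) y, i.e. x^T A^T y = x^T (A^*) y. Since this holds for all x, y, we must have A^* = A^T. Therefore
A^* =
[[2, 0],
 [2, -3]].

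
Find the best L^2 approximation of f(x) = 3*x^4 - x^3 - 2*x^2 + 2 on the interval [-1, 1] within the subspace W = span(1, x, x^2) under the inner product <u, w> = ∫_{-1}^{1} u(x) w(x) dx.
g(x) = 4*x^2/7 - 3*x/5 + 61/35

The best approximation g ∈ W is the orthogonal projection of f onto W. Writing g = a_0 + a_1 x + a_2 x^2, the coefficients solve the normal equations G · a = b where
  G_{ij} = <φ_i, φ_j> and b_i = <f, φ_i>, with φ_0 = 1, φ_1 = x, φ_2 = x^2.
G =
  [2, 0, 2/3]
  [0, 2/3, 0]
  [2/3, 0, 2/5],
b = (58/15, -2/5, 146/105).
Solving gives a_0 = 61/35, a_1 = -3/5, a_2 = 4/7, so
  g(x) = 4*x^2/7 - 3*x/5 + 61/35.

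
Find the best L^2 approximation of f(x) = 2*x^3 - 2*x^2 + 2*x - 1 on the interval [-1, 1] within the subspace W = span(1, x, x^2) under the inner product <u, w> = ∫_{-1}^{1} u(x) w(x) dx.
g(x) = -2*x^2 + 16*x/5 - 1

The best approximation g ∈ W is the orthogonal projection of f onto W. Writing g = a_0 + a_1 x + a_2 x^2, the coefficients solve the normal equations G · a = b where
  G_{ij} = <φ_i, φ_j> and b_i = <f, φ_i>, with φ_0 = 1, φ_1 = x, φ_2 = x^2.
G =
  [2, 0, 2/3]
  [0, 2/3, 0]
  [2/3, 0, 2/5],
b = (-10/3, 32/15, -22/15).
Solving gives a_0 = -1, a_1 = 16/5, a_2 = -2, so
  g(x) = -2*x^2 + 16*x/5 - 1.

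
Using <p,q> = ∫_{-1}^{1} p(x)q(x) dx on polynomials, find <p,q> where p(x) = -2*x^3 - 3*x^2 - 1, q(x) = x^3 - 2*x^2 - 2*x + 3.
<p,q> = -152/21

Expand the product: p(x)·q(x) = -2*x^6 + x^5 + 10*x^4 - x^3 - 7*x^2 + 2*x - 3.
∫_{-1}^{1} of each monomial x^k gives [2/(k+1) if k even, 0 if k odd]. Integrating term-by-term (or equivalently evaluating the antiderivative F(x) = -2*x^7/7 + x^6/6 + 2*x^5 - x^4/4 - 7*x^3/3 + x^2 - 3*x at the endpoints):
  F(1) − F(−1) = -227/84 − (127/28) = -152/21.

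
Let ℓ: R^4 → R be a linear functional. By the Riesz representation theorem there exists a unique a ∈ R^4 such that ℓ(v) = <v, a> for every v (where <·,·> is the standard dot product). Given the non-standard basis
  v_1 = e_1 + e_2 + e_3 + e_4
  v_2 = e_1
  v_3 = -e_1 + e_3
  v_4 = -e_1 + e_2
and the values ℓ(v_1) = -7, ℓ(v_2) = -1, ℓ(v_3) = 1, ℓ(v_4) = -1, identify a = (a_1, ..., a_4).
a = (-1, -2, 0, -4)

Write a = (a_1, ..., a_4) in the standard basis. For each basis vector v_i, ℓ(v_i) = <v_i, a> is a linear equation in the a_j's. Collect the n equations into a matrix system V a = ℓ, where row i of V is v_i (expressed in the standard basis). Since V is invertible (lower-triangular with 1s on the diagonal, up to permutation), solve by back-substitution:
  V =
[[1, 1, 1, 1],
 [1, 0, 0, 0],
 [-1, 0, 1, 0],
 [-1, 1, 0, 0]]
  V a = (-7, -1, 1, -1)
Solving gives a = (-1, -2, 0, -4).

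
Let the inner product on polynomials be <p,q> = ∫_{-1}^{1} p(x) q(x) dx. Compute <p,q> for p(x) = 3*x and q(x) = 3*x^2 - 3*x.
<p,q> = -6

Expand the product: p(x)·q(x) = 9*x^3 - 9*x^2.
∫_{-1}^{1} of each monomial x^k gives [2/(k+1) if k even, 0 if k odd]. Integrating term-by-term (or equivalently evaluating the antiderivative F(x) = 9*x^4/4 - 3*x^3 at the endpoints):
  F(1) − F(−1) = -3/4 − (21/4) = -6.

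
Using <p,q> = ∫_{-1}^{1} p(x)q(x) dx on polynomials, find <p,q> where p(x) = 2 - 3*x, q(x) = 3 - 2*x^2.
<p,q> = 28/3

Expand the product: p(x)·q(x) = 6*x^3 - 4*x^2 - 9*x + 6.
∫_{-1}^{1} of each monomial x^k gives [2/(k+1) if k even, 0 if k odd]. Integrating term-by-term (or equivalently evaluating the antiderivative F(x) = 3*x^4/2 - 4*x^3/3 - 9*x^2/2 + 6*x at the endpoints):
  F(1) − F(−1) = 5/3 − (-23/3) = 28/3.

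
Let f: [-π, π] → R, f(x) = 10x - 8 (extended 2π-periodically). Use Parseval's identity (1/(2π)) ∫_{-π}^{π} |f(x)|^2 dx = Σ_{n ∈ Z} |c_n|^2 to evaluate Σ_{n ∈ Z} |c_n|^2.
Σ |c_n|^2 = 100π^2/3 + 64

Expand and integrate term by term over [-π, π]:
  ∫ (10x)^2 dx = 100·(2π^3/3); ∫ 2·10·(-8)·x dx = 0 (odd integrand); ∫ (-8)^2 dx = 64·2π.
So (1/(2π)) ∫_{-π}^{π} (10x - 8)^2 dx = 100π^2/3 + 64 = 100π^2/3 + 64.
Parseval ⇒ Σ |c_n|^2 = 100π^2/3 + 64.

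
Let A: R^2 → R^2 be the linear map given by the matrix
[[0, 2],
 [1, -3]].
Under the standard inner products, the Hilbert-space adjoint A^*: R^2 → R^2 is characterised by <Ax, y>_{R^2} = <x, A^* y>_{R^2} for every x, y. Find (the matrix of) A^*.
A^* = A^T =
[[0, 1],
 [2, -3]]

For real matrices with standard dot products, the defining identity <Ax, y> = <x, A^* y> gives (Ax)^T y = x^T (A^*) y, i.e. x^T A^T y = x^T (A^*) y. Since this holds for all x, y, we must have A^* = A^T. Therefore
A^* =
[[0, 1],
 [2, -3]].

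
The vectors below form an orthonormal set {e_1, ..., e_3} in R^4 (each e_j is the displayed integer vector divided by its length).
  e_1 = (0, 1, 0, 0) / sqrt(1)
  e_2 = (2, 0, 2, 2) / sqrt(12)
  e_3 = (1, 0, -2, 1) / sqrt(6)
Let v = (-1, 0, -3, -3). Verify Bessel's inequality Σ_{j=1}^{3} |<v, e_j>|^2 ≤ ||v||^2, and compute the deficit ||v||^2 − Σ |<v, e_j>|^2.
Σ |<v, e_j>|^2 = 17; ||v||^2 = 19; deficit = 2

Write each e_j = u_j / sqrt(<u_j, u_j>) where u_j is the displayed integer vector. Then <v, e_j> = <v, u_j> / sqrt(<u_j, u_j>), so |<v, e_j>|^2 = <v, u_j>^2 / <u_j, u_j>.
Coefficients: <v, e_1> = 0/sqrt(1), <v, e_2> = -14/sqrt(12), <v, e_3> = 2/sqrt(6).
Square and sum: Σ |<v, e_j>|^2 = 17.
Compute ||v||^2 = v·v = 19.
Deficit = 19 − 17 = 2 ≥ 0, confirming Bessel's inequality. (The deficit equals ||v − Σ <v,e_j> e_j||^2, the squared distance from v to span{e_j}.)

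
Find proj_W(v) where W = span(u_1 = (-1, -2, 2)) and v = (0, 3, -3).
proj_W(v) = (4/3, 8/3, -8/3)

Set up U = [u_1 | ... | u_1] ∈ R^(3×1). The projector onto W = col(U) is P = U (U^T U)^(-1) U^T.
Compute U^T U =
  [9],
and U^T v = (-12).
Solve U^T U · c = U^T v for the coefficients: c = (-4/3). The projection is proj_W(v) = U c.
Check: (v - proj_W(v)) · u_1 = 0  (should be 0).
Result: proj_W(v) = (4/3, 8/3, -8/3).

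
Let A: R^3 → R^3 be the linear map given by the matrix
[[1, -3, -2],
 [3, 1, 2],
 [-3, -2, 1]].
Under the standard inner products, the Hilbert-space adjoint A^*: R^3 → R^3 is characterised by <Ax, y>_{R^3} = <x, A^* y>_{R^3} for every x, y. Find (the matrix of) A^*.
A^* = A^T =
[[1, 3, -3],
 [-3, 1, -2],
 [-2, 2, 1]]

For real matrices with standard dot products, the defining identity <Ax, y> = <x, A^* y> gives (Ax)^T y = x^T (A^*) y, i.e. x^T A^T y = x^T (A^*) y. Since this holds for all x, y, we must have A^* = A^T. Therefore
A^* =
[[1, 3, -3],
 [-3, 1, -2],
 [-2, 2, 1]].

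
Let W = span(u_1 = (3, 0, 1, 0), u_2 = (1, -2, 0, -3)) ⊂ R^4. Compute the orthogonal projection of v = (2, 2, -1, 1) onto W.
proj_W(v) = (190/131, 130/131, 85/131, 195/131)

Set up U = [u_1 | ... | u_2] ∈ R^(4×2). The projector onto W = col(U) is P = U (U^T U)^(-1) U^T.
Compute U^T U =
  [10, 3]
  [3, 14],
and U^T v = (5, -5).
Solve U^T U · c = U^T v for the coefficients: c = (85/131, -65/131). The projection is proj_W(v) = U c.
Check: (v - proj_W(v)) · u_1 = 0  (should be 0).
Check: (v - proj_W(v)) · u_2 = 0  (should be 0).
Result: proj_W(v) = (190/131, 130/131, 85/131, 195/131).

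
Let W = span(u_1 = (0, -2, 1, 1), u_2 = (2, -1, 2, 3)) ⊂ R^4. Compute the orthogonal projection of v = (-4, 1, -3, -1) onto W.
proj_W(v) = (-132/59, 30/59, -114/59, -180/59)

Set up U = [u_1 | ... | u_2] ∈ R^(4×2). The projector onto W = col(U) is P = U (U^T U)^(-1) U^T.
Compute U^T U =
  [6, 7]
  [7, 18],
and U^T v = (-6, -18).
Solve U^T U · c = U^T v for the coefficients: c = (18/59, -66/59). The projection is proj_W(v) = U c.
Check: (v - proj_W(v)) · u_1 = 0  (should be 0).
Check: (v - proj_W(v)) · u_2 = 0  (should be 0).
Result: proj_W(v) = (-132/59, 30/59, -114/59, -180/59).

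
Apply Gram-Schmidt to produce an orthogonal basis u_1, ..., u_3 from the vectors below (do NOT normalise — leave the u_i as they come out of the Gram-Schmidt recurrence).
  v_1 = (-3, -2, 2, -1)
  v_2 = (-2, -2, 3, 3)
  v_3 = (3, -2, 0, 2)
Orthogonal basis:
  u_1 = (-3, -2, 2, -1)
  u_2 = (1/6, -5/9, 14/9, 67/18)
  u_3 = (521/299, -740/299, -21/299, -125/299)

Apply the Gram-Schmidt recurrence
  u_1 = v_1
  u_i = v_i − Σ_{j<i} ((v_i · u_j) / (u_j · u_j)) · u_j.

Step by step this gives:
  u_1 = (-3, -2, 2, -1)
  u_2 = (1/6, -5/9, 14/9, 67/18)
  u_3 = (521/299, -740/299, -21/299, -125/299)

Orthogonality check:
  u_2 · u_1 = 0 (should be 0)
  u_3 · u_1 = 0 (should be 0)
  u_3 · u_2 = 0 (should be 0)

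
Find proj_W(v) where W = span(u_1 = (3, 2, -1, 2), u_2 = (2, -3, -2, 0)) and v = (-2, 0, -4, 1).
proj_W(v) = (60/151, -116/151, -68/151, -8/151)

Set up U = [u_1 | ... | u_2] ∈ R^(4×2). The projector onto W = col(U) is P = U (U^T U)^(-1) U^T.
Compute U^T U =
  [18, 2]
  [2, 17],
and U^T v = (0, 4).
Solve U^T U · c = U^T v for the coefficients: c = (-4/151, 36/151). The projection is proj_W(v) = U c.
Check: (v - proj_W(v)) · u_1 = 0  (should be 0).
Check: (v - proj_W(v)) · u_2 = 0  (should be 0).
Result: proj_W(v) = (60/151, -116/151, -68/151, -8/151).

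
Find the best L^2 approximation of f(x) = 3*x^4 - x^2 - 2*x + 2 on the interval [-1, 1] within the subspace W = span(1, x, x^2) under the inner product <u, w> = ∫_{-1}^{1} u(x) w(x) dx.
g(x) = 11*x^2/7 - 2*x + 61/35

The best approximation g ∈ W is the orthogonal projection of f onto W. Writing g = a_0 + a_1 x + a_2 x^2, the coefficients solve the normal equations G · a = b where
  G_{ij} = <φ_i, φ_j> and b_i = <f, φ_i>, with φ_0 = 1, φ_1 = x, φ_2 = x^2.
G =
  [2, 0, 2/3]
  [0, 2/3, 0]
  [2/3, 0, 2/5],
b = (68/15, -4/3, 188/105).
Solving gives a_0 = 61/35, a_1 = -2, a_2 = 11/7, so
  g(x) = 11*x^2/7 - 2*x + 61/35.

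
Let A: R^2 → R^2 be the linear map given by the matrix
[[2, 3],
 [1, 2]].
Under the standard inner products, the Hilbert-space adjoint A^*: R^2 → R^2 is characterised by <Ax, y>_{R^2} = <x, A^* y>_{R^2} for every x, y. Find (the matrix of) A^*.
A^* = A^T =
[[2, 1],
 [3, 2]]

For real matrices with standard dot products, the defining identity <Ax, y> = <x, A^* y> gives (Ax)^T y = x^T (A^*) y, i.e. x^T A^T y = x^T (A^*) y. Since this holds for all x, y, we must have A^* = A^T. Therefore
A^* =
[[2, 1],
 [3, 2]].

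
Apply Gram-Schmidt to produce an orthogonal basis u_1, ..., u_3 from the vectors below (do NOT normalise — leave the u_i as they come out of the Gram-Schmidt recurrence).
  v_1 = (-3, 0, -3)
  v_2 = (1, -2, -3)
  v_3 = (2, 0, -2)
Orthogonal basis:
  u_1 = (-3, 0, -3)
  u_2 = (2, -2, -2)
  u_3 = (2/3, 4/3, -2/3)

Apply the Gram-Schmidt recurrence
  u_1 = v_1
  u_i = v_i − Σ_{j<i} ((v_i · u_j) / (u_j · u_j)) · u_j.

Step by step this gives:
  u_1 = (-3, 0, -3)
  u_2 = (2, -2, -2)
  u_3 = (2/3, 4/3, -2/3)

Orthogonality check:
  u_2 · u_1 = 0 (should be 0)
  u_3 · u_1 = 0 (should be 0)
  u_3 · u_2 = 0 (should be 0)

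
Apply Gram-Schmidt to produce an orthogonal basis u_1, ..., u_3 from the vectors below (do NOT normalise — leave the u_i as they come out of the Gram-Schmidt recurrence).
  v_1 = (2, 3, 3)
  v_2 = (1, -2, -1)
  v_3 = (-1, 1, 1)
Orthogonal basis:
  u_1 = (2, 3, 3)
  u_2 = (18/11, -23/22, -1/22)
  u_3 = (-15/83, -25/83, 35/83)

Apply the Gram-Schmidt recurrence
  u_1 = v_1
  u_i = v_i − Σ_{j<i} ((v_i · u_j) / (u_j · u_j)) · u_j.

Step by step this gives:
  u_1 = (2, 3, 3)
  u_2 = (18/11, -23/22, -1/22)
  u_3 = (-15/83, -25/83, 35/83)

Orthogonality check:
  u_2 · u_1 = 0 (should be 0)
  u_3 · u_1 = 0 (should be 0)
  u_3 · u_2 = 0 (should be 0)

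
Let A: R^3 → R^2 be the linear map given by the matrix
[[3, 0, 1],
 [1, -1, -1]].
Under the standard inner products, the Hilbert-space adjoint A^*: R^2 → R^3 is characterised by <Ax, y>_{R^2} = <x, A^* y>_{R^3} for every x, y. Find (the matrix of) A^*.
A^* = A^T =
[[3, 1],
 [0, -1],
 [1, -1]]

For real matrices with standard dot products, the defining identity <Ax, y> = <x, A^* y> gives (Ax)^T y = x^T (A^*) y, i.e. x^T A^T y = x^T (A^*) y. Since this holds for all x, y, we must have A^* = A^T. Therefore
A^* =
[[3, 1],
 [0, -1],
 [1, -1]].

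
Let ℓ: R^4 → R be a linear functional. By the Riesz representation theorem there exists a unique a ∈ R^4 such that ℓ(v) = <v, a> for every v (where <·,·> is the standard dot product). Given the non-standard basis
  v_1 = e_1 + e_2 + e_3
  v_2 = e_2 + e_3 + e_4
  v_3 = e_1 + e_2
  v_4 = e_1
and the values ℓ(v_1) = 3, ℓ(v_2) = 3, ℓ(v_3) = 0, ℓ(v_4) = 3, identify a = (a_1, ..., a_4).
a = (3, -3, 3, 3)

Write a = (a_1, ..., a_4) in the standard basis. For each basis vector v_i, ℓ(v_i) = <v_i, a> is a linear equation in the a_j's. Collect the n equations into a matrix system V a = ℓ, where row i of V is v_i (expressed in the standard basis). Since V is invertible (lower-triangular with 1s on the diagonal, up to permutation), solve by back-substitution:
  V =
[[1, 1, 1, 0],
 [0, 1, 1, 1],
 [1, 1, 0, 0],
 [1, 0, 0, 0]]
  V a = (3, 3, 0, 3)
Solving gives a = (3, -3, 3, 3).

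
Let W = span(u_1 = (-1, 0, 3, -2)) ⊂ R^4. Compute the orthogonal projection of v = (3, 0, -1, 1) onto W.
proj_W(v) = (4/7, 0, -12/7, 8/7)

Set up U = [u_1 | ... | u_1] ∈ R^(4×1). The projector onto W = col(U) is P = U (U^T U)^(-1) U^T.
Compute U^T U =
  [14],
and U^T v = (-8).
Solve U^T U · c = U^T v for the coefficients: c = (-4/7). The projection is proj_W(v) = U c.
Check: (v - proj_W(v)) · u_1 = 0  (should be 0).
Result: proj_W(v) = (4/7, 0, -12/7, 8/7).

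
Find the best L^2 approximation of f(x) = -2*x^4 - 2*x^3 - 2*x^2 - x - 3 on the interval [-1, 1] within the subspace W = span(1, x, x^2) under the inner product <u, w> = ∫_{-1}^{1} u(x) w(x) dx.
g(x) = -26*x^2/7 - 11*x/5 - 99/35

The best approximation g ∈ W is the orthogonal projection of f onto W. Writing g = a_0 + a_1 x + a_2 x^2, the coefficients solve the normal equations G · a = b where
  G_{ij} = <φ_i, φ_j> and b_i = <f, φ_i>, with φ_0 = 1, φ_1 = x, φ_2 = x^2.
G =
  [2, 0, 2/3]
  [0, 2/3, 0]
  [2/3, 0, 2/5],
b = (-122/15, -22/15, -118/35).
Solving gives a_0 = -99/35, a_1 = -11/5, a_2 = -26/7, so
  g(x) = -26*x^2/7 - 11*x/5 - 99/35.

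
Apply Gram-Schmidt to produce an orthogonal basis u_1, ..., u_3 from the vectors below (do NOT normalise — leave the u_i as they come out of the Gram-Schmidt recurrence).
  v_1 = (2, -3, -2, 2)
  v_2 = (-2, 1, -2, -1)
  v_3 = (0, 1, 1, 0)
Orthogonal basis:
  u_1 = (2, -3, -2, 2)
  u_2 = (-32/21, 2/7, -52/21, -11/21)
  u_3 = (18/185, 66/185, -17/185, 64/185)

Apply the Gram-Schmidt recurrence
  u_1 = v_1
  u_i = v_i − Σ_{j<i} ((v_i · u_j) / (u_j · u_j)) · u_j.

Step by step this gives:
  u_1 = (2, -3, -2, 2)
  u_2 = (-32/21, 2/7, -52/21, -11/21)
  u_3 = (18/185, 66/185, -17/185, 64/185)

Orthogonality check:
  u_2 · u_1 = 0 (should be 0)
  u_3 · u_1 = 0 (should be 0)
  u_3 · u_2 = 0 (should be 0)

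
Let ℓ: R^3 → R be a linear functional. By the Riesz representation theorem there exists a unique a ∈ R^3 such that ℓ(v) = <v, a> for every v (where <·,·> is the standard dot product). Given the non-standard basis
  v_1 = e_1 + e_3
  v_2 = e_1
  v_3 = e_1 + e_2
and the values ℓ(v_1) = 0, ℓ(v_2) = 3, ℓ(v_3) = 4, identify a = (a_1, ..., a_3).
a = (3, 1, -3)

Write a = (a_1, ..., a_3) in the standard basis. For each basis vector v_i, ℓ(v_i) = <v_i, a> is a linear equation in the a_j's. Collect the n equations into a matrix system V a = ℓ, where row i of V is v_i (expressed in the standard basis). Since V is invertible (lower-triangular with 1s on the diagonal, up to permutation), solve by back-substitution:
  V =
[[1, 0, 1],
 [1, 0, 0],
 [1, 1, 0]]
  V a = (0, 3, 4)
Solving gives a = (3, 1, -3).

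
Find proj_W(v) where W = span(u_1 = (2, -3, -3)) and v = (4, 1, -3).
proj_W(v) = (14/11, -21/11, -21/11)

Set up U = [u_1 | ... | u_1] ∈ R^(3×1). The projector onto W = col(U) is P = U (U^T U)^(-1) U^T.
Compute U^T U =
  [22],
and U^T v = (14).
Solve U^T U · c = U^T v for the coefficients: c = (7/11). The projection is proj_W(v) = U c.
Check: (v - proj_W(v)) · u_1 = 0  (should be 0).
Result: proj_W(v) = (14/11, -21/11, -21/11).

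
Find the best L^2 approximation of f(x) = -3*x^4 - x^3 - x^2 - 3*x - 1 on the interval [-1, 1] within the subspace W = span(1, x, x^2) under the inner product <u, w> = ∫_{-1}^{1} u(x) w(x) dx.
g(x) = -25*x^2/7 - 18*x/5 - 26/35

The best approximation g ∈ W is the orthogonal projection of f onto W. Writing g = a_0 + a_1 x + a_2 x^2, the coefficients solve the normal equations G · a = b where
  G_{ij} = <φ_i, φ_j> and b_i = <f, φ_i>, with φ_0 = 1, φ_1 = x, φ_2 = x^2.
G =
  [2, 0, 2/3]
  [0, 2/3, 0]
  [2/3, 0, 2/5],
b = (-58/15, -12/5, -202/105).
Solving gives a_0 = -26/35, a_1 = -18/5, a_2 = -25/7, so
  g(x) = -25*x^2/7 - 18*x/5 - 26/35.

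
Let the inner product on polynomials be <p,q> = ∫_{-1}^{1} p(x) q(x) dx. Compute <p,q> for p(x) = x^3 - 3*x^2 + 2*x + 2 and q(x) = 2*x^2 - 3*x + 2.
<p,q> = -14/15

Expand the product: p(x)·q(x) = 2*x^5 - 9*x^4 + 15*x^3 - 8*x^2 - 2*x + 4.
∫_{-1}^{1} of each monomial x^k gives [2/(k+1) if k even, 0 if k odd]. Integrating term-by-term (or equivalently evaluating the antiderivative F(x) = x^6/3 - 9*x^5/5 + 15*x^4/4 - 8*x^3/3 - x^2 + 4*x at the endpoints):
  F(1) − F(−1) = 157/60 − (71/20) = -14/15.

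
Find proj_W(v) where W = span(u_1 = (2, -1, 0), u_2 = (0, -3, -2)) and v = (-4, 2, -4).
proj_W(v) = (-34/7, 2/7, -10/7)

Set up U = [u_1 | ... | u_2] ∈ R^(3×2). The projector onto W = col(U) is P = U (U^T U)^(-1) U^T.
Compute U^T U =
  [5, 3]
  [3, 13],
and U^T v = (-10, 2).
Solve U^T U · c = U^T v for the coefficients: c = (-17/7, 5/7). The projection is proj_W(v) = U c.
Check: (v - proj_W(v)) · u_1 = 0  (should be 0).
Check: (v - proj_W(v)) · u_2 = 0  (should be 0).
Result: proj_W(v) = (-34/7, 2/7, -10/7).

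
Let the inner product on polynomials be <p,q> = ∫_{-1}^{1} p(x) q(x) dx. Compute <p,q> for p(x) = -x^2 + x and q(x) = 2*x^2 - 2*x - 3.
<p,q> = -2/15

Expand the product: p(x)·q(x) = -2*x^4 + 4*x^3 + x^2 - 3*x.
∫_{-1}^{1} of each monomial x^k gives [2/(k+1) if k even, 0 if k odd]. Integrating term-by-term (or equivalently evaluating the antiderivative F(x) = -2*x^5/5 + x^4 + x^3/3 - 3*x^2/2 at the endpoints):
  F(1) − F(−1) = -17/30 − (-13/30) = -2/15.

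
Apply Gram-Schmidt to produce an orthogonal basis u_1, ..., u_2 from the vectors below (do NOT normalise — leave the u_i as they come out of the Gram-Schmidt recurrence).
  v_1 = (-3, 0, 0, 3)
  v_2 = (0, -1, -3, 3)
Orthogonal basis:
  u_1 = (-3, 0, 0, 3)
  u_2 = (3/2, -1, -3, 3/2)

Apply the Gram-Schmidt recurrence
  u_1 = v_1
  u_i = v_i − Σ_{j<i} ((v_i · u_j) / (u_j · u_j)) · u_j.

Step by step this gives:
  u_1 = (-3, 0, 0, 3)
  u_2 = (3/2, -1, -3, 3/2)

Orthogonality check:
  u_2 · u_1 = 0 (should be 0)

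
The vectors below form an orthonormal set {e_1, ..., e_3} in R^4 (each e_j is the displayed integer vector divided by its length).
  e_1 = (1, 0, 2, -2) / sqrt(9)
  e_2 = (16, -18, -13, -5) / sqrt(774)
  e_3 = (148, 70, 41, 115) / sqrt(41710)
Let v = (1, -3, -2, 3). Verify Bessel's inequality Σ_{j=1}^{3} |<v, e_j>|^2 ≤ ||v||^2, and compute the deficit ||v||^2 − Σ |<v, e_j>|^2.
Σ |<v, e_j>|^2 = 6075*2**(35/48)*3**(13/16)*5**(71/144)*7**(23/72)/5488; ||v||^2 = 23; deficit = 2209/485

Write each e_j = u_j / sqrt(<u_j, u_j>) where u_j is the displayed integer vector. Then <v, e_j> = <v, u_j> / sqrt(<u_j, u_j>), so |<v, e_j>|^2 = <v, u_j>^2 / <u_j, u_j>.
Coefficients: <v, e_1> = -9/sqrt(9), <v, e_2> = 81/sqrt(774), <v, e_3> = 201/sqrt(41710).
Square and sum: Σ |<v, e_j>|^2 = 6075*2**(35/48)*3**(13/16)*5**(71/144)*7**(23/72)/5488.
Compute ||v||^2 = v·v = 23.
Deficit = 23 − 6075*2**(35/48)*3**(13/16)*5**(71/144)*7**(23/72)/5488 = 2209/485 ≥ 0, confirming Bessel's inequality. (The deficit equals ||v − Σ <v,e_j> e_j||^2, the squared distance from v to span{e_j}.)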